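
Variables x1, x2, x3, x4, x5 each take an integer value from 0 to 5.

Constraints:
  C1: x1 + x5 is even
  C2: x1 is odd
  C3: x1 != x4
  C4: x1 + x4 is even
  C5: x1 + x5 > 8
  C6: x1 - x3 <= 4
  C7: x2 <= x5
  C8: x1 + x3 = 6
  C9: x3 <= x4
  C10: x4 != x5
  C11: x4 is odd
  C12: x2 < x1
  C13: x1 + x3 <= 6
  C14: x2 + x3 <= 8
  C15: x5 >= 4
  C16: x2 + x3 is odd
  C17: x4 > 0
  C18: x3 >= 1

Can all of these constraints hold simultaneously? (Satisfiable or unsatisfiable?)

Take x1 = 5, x2 = 4, x3 = 1, x4 = 1, x5 = 5. Then constraint 5: x1 + x5 = 10; constraint 6: x1 - x3 = 4; constraint 8: x1 + x3 = 6, and every other listed constraint is also met.

Satisfiable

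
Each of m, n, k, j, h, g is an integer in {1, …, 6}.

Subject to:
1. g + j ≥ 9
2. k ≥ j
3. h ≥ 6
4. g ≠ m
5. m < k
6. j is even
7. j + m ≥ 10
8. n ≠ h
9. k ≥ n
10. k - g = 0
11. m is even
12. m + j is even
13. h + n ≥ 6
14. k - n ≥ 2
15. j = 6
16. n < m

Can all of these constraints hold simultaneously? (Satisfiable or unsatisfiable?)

Satisfiable

The assignment m = 4, n = 1, k = 6, j = 6, h = 6, g = 6 works:
  constraint 1 holds since g + j = 12.
  constraint 7 holds since j + m = 10.
The rest check out directly.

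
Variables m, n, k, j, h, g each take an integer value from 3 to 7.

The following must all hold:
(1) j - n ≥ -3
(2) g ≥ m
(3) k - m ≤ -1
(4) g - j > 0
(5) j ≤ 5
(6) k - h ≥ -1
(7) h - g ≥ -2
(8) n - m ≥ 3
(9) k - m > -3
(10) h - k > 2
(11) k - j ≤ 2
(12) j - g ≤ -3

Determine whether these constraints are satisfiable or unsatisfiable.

Constraints 1, 3, 6, 7, 8, and 12 give n − m ≥ 3, m − k ≥ 1, k − h ≥ -1, h − g ≥ -2, g − j ≥ 3, j − n ≥ -3.
Adding all 6 inequalities: the left sides telescope to 0, and the right sides sum to 3 + 1 + (-1) + (-2) + 3 + (-3) = 1. So 0 ≥ 1, which is false.

Unsatisfiable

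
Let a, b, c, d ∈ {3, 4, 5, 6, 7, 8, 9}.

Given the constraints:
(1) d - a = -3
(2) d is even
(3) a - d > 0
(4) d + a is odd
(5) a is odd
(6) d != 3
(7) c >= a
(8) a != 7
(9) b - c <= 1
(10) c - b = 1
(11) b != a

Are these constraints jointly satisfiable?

Take a = 9, b = 8, c = 9, d = 6. Then constraint 1: d - a = -3; constraint 3: a - d = 3, and every other listed constraint is also met.

Satisfiable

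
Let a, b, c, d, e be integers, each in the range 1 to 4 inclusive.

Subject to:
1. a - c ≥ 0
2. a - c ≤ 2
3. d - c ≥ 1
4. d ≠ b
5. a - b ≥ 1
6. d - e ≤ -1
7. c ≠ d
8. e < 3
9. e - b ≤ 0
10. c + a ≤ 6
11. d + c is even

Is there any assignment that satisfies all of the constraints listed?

Constraints 2, 3, 5, 6, and 9 give b − e ≥ 0, e − d ≥ 1, d − c ≥ 1, c − a ≥ -2, a − b ≥ 1.
Adding all 5 inequalities: the left sides telescope to 0, and the right sides sum to 0 + 1 + 1 + (-2) + 1 = 1. So 0 ≥ 1, which is false.

Unsatisfiable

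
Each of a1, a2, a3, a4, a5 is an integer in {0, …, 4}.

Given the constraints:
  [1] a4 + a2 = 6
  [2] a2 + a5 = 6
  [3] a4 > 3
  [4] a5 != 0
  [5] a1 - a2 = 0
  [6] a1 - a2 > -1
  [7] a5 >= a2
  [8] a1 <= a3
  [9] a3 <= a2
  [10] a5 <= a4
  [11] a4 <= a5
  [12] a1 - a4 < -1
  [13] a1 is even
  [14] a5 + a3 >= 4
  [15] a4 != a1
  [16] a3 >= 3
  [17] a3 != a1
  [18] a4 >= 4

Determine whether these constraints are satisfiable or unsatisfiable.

From constraints 9 and 16: a2 ≥ a3 ≥ 3. From constraints 11 and 18: a5 ≥ a4 ≥ 4. Hence a2 + a5 ≥ 7. But constraint 2 requires a2 + a5 = 6, and 6 < 7. Contradiction.

Unsatisfiable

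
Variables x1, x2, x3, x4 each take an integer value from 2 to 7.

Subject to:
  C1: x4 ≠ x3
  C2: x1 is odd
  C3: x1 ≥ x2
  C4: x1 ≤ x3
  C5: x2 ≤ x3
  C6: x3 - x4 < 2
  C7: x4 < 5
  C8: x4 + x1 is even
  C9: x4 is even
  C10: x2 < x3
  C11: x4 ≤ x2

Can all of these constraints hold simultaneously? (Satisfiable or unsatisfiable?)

Unsatisfiable

Constraint 9 makes x4 even and constraint 2 makes x1 odd, so x4 + x1 must be odd. Constraint 8 says x4 + x1 is even — contradiction.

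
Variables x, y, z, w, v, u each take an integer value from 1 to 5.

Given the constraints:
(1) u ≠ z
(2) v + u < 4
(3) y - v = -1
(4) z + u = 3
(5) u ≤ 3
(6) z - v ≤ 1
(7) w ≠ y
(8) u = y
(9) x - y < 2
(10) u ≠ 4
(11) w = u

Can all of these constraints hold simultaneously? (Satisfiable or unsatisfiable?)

Unsatisfiable

From constraints 8 and 11, w = u = y, so w = y. But constraint 7 says w ≠ y. Contradiction.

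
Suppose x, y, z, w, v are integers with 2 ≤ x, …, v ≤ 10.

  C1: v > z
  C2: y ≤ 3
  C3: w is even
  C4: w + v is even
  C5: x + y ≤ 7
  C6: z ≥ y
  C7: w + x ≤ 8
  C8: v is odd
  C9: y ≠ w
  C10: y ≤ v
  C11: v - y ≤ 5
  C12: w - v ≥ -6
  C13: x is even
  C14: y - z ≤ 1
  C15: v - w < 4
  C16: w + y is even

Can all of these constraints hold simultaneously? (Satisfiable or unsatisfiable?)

Unsatisfiable

Constraint 3 makes w even and constraint 8 makes v odd, so w + v must be odd. Constraint 4 says w + v is even — contradiction.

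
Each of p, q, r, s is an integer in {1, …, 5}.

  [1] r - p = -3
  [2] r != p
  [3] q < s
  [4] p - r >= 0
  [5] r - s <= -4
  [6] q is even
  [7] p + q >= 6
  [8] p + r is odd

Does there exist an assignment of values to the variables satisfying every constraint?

Satisfiable

Setting (p, q, r, s) = (4, 4, 1, 5) satisfies everything: constraint 1: r - p = -3; constraint 4: p - r = 3; constraint 5: r - s = -4, and the others follow.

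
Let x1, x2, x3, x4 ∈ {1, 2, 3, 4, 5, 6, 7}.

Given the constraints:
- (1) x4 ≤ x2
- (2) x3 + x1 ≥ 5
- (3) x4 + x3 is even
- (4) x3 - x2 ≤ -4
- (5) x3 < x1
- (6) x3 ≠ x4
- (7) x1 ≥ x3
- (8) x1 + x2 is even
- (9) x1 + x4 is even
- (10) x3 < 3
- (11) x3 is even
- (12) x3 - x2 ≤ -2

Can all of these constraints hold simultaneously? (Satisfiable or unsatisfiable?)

Take x1 = 4, x2 = 6, x3 = 2, x4 = 4. Then constraint 2: x3 + x1 = 6; constraint 4: x3 - x2 = -4, and every other listed constraint is also met.

Satisfiable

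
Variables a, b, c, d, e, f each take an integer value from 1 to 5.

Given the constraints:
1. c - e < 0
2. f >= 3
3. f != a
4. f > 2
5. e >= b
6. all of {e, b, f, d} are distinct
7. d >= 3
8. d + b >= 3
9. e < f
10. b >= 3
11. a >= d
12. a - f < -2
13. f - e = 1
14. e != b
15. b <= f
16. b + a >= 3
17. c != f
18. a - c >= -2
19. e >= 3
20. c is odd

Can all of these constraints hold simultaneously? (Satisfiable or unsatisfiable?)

Unsatisfiable

Constraints 2, 7, 10, and 19 confine each of e, b, f, d to the 3 values {3, …, 5} (the domain already gives each ≤ 5).
Constraint 6 requires all 4 of them to be distinct, but only 3 values are available — impossible by the pigeonhole principle.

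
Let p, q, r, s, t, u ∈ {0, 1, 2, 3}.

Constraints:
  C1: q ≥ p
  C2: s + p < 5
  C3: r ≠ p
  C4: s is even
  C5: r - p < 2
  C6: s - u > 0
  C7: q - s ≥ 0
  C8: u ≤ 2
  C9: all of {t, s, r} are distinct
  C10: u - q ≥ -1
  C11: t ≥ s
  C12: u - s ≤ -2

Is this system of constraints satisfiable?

Constraints 7, 10, and 12 give q − s ≥ 0, s − u ≥ 2, u − q ≥ -1.
Adding all 3 inequalities: the left sides telescope to 0, and the right sides sum to 0 + 2 + (-1) = 1. So 0 ≥ 1, which is false.

Unsatisfiable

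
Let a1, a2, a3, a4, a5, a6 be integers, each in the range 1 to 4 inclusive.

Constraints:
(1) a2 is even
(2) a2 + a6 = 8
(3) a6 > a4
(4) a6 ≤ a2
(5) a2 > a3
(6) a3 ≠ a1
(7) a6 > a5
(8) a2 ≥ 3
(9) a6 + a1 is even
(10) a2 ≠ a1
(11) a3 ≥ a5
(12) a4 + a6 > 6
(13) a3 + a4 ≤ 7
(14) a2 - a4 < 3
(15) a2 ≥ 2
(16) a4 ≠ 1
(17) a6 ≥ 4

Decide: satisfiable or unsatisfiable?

Satisfiable

The assignment a1 = 2, a2 = 4, a3 = 3, a4 = 3, a5 = 1, a6 = 4 works:
  constraint 2 holds since a2 + a6 = 8.
  constraint 12 holds since a4 + a6 = 7.
  constraint 13 holds since a3 + a4 = 6.
The rest check out directly.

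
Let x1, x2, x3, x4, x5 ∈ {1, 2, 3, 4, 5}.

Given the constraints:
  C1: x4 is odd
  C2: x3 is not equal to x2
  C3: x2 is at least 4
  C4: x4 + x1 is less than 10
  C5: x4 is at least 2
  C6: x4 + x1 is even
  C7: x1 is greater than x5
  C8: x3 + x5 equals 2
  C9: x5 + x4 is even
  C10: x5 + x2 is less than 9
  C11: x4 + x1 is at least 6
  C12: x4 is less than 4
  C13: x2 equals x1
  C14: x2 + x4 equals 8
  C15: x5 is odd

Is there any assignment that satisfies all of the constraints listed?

The assignment x1 = 5, x2 = 5, x3 = 1, x4 = 3, x5 = 1 works:
  constraint 4 holds since x4 + x1 = 8.
  constraint 8 holds since x3 + x5 = 2.
The rest check out directly.

Satisfiable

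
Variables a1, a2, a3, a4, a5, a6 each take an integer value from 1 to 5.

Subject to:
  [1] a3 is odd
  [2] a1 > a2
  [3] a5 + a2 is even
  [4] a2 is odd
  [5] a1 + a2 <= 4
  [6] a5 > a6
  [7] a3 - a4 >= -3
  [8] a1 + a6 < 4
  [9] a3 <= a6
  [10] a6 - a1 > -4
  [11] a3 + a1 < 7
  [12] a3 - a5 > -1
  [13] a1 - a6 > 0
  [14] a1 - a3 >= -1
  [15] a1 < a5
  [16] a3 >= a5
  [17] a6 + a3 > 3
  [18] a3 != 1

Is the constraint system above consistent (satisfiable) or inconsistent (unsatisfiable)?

Unsatisfiable

Constraints 9, 13, 15, and 16 give a3 ≤ a6, a6 < a1, a1 < a5, a5 ≤ a3. Chaining: a3 ≤ a6 < a1 < a5 ≤ a3, which forces a3 < a3 — impossible.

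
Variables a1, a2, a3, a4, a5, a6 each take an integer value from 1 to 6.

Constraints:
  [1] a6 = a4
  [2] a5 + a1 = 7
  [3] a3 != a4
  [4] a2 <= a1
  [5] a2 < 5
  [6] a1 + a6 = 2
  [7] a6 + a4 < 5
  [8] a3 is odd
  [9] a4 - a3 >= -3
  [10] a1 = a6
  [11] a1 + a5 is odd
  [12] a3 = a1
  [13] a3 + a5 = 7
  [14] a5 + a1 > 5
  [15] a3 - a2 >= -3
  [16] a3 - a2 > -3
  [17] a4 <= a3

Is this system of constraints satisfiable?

Unsatisfiable

From constraints 1, 10, and 12, a3 = a1 = a6 = a4, so a3 = a4. But constraint 3 says a3 ≠ a4. Contradiction.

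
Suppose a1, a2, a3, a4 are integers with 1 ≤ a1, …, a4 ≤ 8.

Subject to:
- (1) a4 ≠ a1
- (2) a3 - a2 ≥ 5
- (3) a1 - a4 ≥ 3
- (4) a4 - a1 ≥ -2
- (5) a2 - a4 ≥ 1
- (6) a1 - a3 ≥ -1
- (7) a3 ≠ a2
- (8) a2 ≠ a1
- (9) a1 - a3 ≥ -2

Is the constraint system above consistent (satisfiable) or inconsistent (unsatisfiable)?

Constraints 2, 4, 5, and 9 give a3 − a2 ≥ 5, a2 − a4 ≥ 1, a4 − a1 ≥ -2, a1 − a3 ≥ -2.
Adding all 4 inequalities: the left sides telescope to 0, and the right sides sum to 5 + 1 + (-2) + (-2) = 2. So 0 ≥ 2, which is false.

Unsatisfiable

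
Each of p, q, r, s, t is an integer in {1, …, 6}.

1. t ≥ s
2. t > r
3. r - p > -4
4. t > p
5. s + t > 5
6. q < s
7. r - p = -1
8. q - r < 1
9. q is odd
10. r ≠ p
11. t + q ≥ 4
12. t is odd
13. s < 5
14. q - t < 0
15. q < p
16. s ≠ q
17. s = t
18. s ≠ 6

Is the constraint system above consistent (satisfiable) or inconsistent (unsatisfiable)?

Satisfiable

The assignment p = 2, q = 1, r = 1, s = 3, t = 3 works:
  constraint 3 holds since r - p = -1.
  constraint 5 holds since s + t = 6.
The rest check out directly.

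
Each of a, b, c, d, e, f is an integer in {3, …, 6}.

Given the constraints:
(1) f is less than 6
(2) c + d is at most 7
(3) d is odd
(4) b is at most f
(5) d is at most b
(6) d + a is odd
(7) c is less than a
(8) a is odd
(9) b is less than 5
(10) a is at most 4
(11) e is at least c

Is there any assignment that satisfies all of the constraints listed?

Constraint 3 makes d odd and constraint 8 makes a odd, so d + a must be even. Constraint 6 says d + a is odd — contradiction.

Unsatisfiable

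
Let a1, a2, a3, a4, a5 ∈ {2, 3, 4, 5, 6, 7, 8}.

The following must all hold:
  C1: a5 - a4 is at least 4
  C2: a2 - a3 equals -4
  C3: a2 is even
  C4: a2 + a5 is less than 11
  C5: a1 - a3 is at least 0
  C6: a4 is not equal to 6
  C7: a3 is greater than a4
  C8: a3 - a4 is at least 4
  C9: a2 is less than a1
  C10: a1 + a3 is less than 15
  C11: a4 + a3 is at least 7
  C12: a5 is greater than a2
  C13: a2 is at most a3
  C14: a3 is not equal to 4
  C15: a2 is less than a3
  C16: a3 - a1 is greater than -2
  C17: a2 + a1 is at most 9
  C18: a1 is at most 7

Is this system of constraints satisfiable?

Satisfiable

Setting (a1, a2, a3, a4, a5) = (7, 2, 6, 2, 7) satisfies everything: constraint 1: a5 - a4 = 5; constraint 2: a2 - a3 = -4, and the others follow.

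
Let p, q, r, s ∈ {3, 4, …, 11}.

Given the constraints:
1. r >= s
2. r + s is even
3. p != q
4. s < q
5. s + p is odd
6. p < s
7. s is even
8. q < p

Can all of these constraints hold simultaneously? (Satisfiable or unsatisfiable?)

Unsatisfiable

Constraints 4, 6, and 8 give q < p, p < s, s < q. Chaining: q < p < s < q, which forces q < q — impossible.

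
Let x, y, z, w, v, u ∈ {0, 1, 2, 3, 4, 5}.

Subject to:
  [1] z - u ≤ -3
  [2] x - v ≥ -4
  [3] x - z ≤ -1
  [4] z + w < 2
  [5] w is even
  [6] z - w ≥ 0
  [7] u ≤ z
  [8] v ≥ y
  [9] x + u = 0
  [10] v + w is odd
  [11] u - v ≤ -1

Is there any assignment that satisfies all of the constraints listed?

Constraints 1, 2, 3, and 11 give u − z ≥ 3, z − x ≥ 1, x − v ≥ -4, v − u ≥ 1.
Adding all 4 inequalities: the left sides telescope to 0, and the right sides sum to 3 + 1 + (-4) + 1 = 1. So 0 ≥ 1, which is false.

Unsatisfiable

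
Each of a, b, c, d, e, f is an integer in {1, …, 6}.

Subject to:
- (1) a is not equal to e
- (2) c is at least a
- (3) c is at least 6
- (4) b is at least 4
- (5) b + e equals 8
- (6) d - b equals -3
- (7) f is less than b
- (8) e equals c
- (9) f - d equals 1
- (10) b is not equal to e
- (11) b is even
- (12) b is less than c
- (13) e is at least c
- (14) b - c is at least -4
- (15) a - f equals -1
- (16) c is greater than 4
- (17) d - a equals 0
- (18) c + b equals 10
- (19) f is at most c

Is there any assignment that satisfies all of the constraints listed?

Unsatisfiable

From constraint 4: b ≥ 4. From constraints 3 and 13: e ≥ c ≥ 6. Hence b + e ≥ 10. But constraint 5 requires b + e = 8, and 8 < 10. Contradiction.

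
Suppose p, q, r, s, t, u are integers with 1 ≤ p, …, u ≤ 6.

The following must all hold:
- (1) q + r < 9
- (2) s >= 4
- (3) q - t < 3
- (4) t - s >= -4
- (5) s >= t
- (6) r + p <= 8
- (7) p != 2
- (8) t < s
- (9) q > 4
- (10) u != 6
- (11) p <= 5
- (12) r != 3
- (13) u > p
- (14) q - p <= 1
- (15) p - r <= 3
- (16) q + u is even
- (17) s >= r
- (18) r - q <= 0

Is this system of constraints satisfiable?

One satisfying assignment is p = 4, q = 5, r = 2, s = 4, t = 3, u = 5.
For the less obvious constraints — constraint 1: q + r = 7; constraint 3: q - t = 2; constraint 4: t - s = -1 — and the others hold by inspection.

Satisfiable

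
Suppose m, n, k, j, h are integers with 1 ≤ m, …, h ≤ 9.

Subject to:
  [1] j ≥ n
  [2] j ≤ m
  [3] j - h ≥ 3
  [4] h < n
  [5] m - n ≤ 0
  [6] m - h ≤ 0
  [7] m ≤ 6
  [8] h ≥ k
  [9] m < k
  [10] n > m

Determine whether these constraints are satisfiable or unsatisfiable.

Constraints 1, 2, 4, 8, and 9 give m < k, k ≤ h, h < n, n ≤ j, j ≤ m. Chaining: m < k ≤ h < n ≤ j ≤ m, which forces m < m — impossible.

Unsatisfiable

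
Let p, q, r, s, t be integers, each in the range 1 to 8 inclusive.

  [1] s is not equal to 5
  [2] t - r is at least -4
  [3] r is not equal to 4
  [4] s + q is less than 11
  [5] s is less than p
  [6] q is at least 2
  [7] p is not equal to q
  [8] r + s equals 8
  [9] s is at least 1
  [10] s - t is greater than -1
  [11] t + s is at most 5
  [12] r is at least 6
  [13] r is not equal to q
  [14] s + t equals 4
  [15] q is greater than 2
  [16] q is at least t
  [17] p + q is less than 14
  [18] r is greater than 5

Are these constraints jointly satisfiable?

One satisfying assignment is p = 6, q = 7, r = 6, s = 2, t = 2.
For the less obvious constraints — constraint 2: t - r = -4; constraint 4: s + q = 9 — and the others hold by inspection.

Satisfiable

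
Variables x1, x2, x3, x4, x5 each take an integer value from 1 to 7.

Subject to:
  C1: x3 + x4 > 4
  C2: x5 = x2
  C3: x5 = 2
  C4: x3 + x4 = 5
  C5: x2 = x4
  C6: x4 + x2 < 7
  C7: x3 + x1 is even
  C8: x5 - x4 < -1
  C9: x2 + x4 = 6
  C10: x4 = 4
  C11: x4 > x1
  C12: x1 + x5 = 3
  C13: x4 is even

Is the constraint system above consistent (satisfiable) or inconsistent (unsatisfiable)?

Constraint 3 fixes x5 = 2 and constraint 10 fixes x4 = 4. Constraints 2 and 5 give x5 = x2 = x4, so x5 = x4. But 2 ≠ 4 — contradiction.

Unsatisfiable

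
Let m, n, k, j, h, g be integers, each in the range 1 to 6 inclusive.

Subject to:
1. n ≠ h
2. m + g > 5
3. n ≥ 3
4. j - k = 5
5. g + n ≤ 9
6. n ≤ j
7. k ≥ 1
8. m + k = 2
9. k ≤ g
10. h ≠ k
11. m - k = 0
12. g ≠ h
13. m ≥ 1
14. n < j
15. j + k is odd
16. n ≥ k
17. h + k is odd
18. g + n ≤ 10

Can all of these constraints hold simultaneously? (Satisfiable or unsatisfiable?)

Satisfiable

Take m = 1, n = 4, k = 1, j = 6, h = 6, g = 5. Then constraint 2: m + g = 6; constraint 4: j - k = 5, and every other listed constraint is also met.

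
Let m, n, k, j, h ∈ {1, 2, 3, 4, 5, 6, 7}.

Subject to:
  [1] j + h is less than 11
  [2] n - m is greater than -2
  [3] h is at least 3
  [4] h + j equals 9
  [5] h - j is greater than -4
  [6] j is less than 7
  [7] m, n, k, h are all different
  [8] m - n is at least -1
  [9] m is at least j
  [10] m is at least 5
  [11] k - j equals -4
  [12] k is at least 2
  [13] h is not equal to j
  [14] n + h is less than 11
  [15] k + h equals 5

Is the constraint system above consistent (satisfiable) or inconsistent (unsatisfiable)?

Satisfiable

Take m = 7, n = 6, k = 2, j = 6, h = 3. Then constraint 1: j + h = 9; constraint 2: n - m = -1; constraint 4: h + j = 9, and every other listed constraint is also met.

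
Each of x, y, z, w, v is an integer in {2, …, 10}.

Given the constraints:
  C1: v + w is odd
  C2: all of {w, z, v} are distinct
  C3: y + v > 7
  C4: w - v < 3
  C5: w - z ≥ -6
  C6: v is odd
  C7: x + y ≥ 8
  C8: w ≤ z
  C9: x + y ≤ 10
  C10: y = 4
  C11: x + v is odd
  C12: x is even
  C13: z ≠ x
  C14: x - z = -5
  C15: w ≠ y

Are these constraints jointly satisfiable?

Satisfiable

Try x = 4, y = 4, z = 9, w = 6, v = 5.
Check constraint 3: y + v = 9; constraint 4: w - v = 1. The remaining constraints are straightforward to verify.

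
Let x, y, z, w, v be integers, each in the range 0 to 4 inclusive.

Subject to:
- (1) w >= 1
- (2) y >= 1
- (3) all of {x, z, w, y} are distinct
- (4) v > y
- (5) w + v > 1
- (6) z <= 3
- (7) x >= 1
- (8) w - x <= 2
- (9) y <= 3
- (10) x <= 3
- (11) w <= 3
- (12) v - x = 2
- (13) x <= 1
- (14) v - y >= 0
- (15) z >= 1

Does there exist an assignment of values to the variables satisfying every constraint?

Constraints 1, 2, 6, 7, 9, 10, 11, and 15 confine each of x, z, w, y to the 3 values {1, …, 3}.
Constraint 3 requires all 4 of them to be distinct, but only 3 values are available — impossible by the pigeonhole principle.

Unsatisfiable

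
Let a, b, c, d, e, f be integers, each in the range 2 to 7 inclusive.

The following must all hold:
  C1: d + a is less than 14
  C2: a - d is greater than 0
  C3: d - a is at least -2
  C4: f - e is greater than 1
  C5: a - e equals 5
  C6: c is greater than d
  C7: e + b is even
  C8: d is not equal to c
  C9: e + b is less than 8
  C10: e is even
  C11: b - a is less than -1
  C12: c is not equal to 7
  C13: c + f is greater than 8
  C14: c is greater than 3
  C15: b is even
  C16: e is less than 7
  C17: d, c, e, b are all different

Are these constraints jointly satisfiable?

Satisfiable

One satisfying assignment is a = 7, b = 4, c = 6, d = 5, e = 2, f = 4.
For the less obvious constraints — constraint 1: d + a = 12; constraint 2: a - d = 2; constraint 3: d - a = -2 — and the others hold by inspection.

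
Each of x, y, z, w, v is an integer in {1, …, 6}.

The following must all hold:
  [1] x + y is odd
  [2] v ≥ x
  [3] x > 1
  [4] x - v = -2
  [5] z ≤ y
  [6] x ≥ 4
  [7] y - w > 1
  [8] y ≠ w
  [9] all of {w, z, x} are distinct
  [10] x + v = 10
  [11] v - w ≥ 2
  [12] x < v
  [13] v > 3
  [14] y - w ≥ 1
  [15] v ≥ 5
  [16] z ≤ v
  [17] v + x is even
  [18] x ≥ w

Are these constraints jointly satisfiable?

Setting (x, y, z, w, v) = (4, 5, 5, 2, 6) satisfies everything: constraint 4: x - v = -2; constraint 7: y - w = 3, and the others follow.

Satisfiable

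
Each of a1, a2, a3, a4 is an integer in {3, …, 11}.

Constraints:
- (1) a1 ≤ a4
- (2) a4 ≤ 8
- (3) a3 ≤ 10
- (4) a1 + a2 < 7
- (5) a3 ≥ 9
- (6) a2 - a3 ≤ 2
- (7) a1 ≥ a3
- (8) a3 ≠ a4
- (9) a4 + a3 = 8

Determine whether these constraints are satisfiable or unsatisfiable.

Unsatisfiable

From constraints 5 and 7: a1 ≥ a3 and a3 ≥ 9, so a1 ≥ 9. From constraints 1 and 2: a1 ≤ a4 and a4 ≤ 8, so a1 ≤ 8. But 8 < 9, so no value of a1 works.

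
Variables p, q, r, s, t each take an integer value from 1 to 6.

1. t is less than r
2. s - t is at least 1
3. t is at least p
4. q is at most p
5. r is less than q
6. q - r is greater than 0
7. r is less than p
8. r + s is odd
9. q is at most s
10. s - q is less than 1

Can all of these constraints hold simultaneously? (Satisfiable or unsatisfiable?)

Constraints 1, 3, 4, and 6 give p ≤ t, t < r, r < q, q ≤ p. Chaining: p ≤ t < r < q ≤ p, which forces p < p — impossible.

Unsatisfiable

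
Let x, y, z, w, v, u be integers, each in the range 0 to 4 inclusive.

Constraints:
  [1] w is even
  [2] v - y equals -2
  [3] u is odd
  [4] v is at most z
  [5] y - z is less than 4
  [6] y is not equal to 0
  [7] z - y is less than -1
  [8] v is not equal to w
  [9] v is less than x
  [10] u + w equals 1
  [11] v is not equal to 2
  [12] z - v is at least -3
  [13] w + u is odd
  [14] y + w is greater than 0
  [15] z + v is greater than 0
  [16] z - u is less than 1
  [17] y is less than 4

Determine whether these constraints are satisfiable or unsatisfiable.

One satisfying assignment is x = 3, y = 3, z = 1, w = 0, v = 1, u = 1.
For the less obvious constraints — constraint 2: v - y = -2; constraint 5: y - z = 2 — and the others hold by inspection.

Satisfiable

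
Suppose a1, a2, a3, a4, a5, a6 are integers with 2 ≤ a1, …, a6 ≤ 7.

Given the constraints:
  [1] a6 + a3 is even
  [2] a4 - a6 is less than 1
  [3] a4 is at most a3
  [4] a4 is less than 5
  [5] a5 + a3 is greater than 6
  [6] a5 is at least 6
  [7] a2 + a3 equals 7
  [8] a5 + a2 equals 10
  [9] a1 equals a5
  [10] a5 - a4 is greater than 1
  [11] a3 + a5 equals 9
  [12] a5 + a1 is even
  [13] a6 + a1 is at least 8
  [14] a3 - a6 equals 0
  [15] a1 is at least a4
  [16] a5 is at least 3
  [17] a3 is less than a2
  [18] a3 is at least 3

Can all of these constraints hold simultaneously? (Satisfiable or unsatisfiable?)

Try a1 = 6, a2 = 4, a3 = 3, a4 = 2, a5 = 6, a6 = 3.
Check constraint 2: a4 - a6 = -1; constraint 5: a5 + a3 = 9. The remaining constraints are straightforward to verify.

Satisfiable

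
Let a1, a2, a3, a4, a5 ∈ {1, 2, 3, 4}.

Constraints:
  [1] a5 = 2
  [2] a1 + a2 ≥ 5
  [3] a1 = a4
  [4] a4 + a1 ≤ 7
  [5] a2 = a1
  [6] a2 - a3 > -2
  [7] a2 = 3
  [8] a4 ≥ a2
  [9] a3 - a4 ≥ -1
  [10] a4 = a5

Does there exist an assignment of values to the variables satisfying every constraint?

Constraint 7 fixes a2 = 3 and constraint 1 fixes a5 = 2. Constraints 3, 5, and 10 give a2 = a1 = a4 = a5, so a2 = a5. But 3 ≠ 2 — contradiction.

Unsatisfiable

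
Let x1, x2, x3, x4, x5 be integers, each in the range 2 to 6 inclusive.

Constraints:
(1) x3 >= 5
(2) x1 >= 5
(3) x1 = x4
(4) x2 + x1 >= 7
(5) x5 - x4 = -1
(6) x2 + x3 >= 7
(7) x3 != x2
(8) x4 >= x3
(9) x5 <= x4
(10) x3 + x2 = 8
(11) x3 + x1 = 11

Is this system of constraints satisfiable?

Try x1 = 6, x2 = 3, x3 = 5, x4 = 6, x5 = 5.
Check constraint 4: x2 + x1 = 9; constraint 5: x5 - x4 = -1. The remaining constraints are straightforward to verify.

Satisfiable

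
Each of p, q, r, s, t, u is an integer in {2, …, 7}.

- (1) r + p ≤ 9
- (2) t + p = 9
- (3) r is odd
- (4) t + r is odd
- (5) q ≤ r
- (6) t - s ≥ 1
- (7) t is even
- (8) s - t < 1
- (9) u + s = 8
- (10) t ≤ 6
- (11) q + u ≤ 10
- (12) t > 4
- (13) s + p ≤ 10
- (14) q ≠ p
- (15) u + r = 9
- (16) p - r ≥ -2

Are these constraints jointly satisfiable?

Try p = 3, q = 4, r = 5, s = 4, t = 6, u = 4.
Check constraint 1: r + p = 8; constraint 2: t + p = 9; constraint 6: t - s = 2. The remaining constraints are straightforward to verify.

Satisfiable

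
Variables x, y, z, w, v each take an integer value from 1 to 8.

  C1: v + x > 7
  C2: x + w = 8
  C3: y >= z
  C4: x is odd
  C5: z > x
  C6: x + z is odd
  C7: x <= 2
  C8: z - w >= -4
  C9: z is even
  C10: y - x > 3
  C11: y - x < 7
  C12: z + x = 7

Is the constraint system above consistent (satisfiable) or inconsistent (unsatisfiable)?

Try x = 1, y = 6, z = 6, w = 7, v = 7.
Check constraint 1: v + x = 8; constraint 2: x + w = 8. The remaining constraints are straightforward to verify.

Satisfiable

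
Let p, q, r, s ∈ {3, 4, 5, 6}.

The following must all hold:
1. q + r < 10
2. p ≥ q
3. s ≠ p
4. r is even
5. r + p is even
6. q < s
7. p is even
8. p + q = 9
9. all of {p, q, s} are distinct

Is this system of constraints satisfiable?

Try p = 6, q = 3, r = 6, s = 5.
Check constraint 1: q + r = 9; constraint 8: p + q = 9. The remaining constraints are straightforward to verify.

Satisfiable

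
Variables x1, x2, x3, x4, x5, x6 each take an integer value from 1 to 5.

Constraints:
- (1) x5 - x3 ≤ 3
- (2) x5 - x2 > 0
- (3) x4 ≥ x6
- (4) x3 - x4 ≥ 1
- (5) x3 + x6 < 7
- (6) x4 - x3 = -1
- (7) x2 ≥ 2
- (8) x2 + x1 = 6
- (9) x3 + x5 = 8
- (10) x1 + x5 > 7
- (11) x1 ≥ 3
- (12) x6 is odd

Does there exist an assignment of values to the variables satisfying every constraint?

The assignment x1 = 4, x2 = 2, x3 = 3, x4 = 2, x5 = 5, x6 = 1 works:
  constraint 1 holds since x5 - x3 = 2.
  constraint 2 holds since x5 - x2 = 3.
  constraint 4 holds since x3 - x4 = 1.
The rest check out directly.

Satisfiable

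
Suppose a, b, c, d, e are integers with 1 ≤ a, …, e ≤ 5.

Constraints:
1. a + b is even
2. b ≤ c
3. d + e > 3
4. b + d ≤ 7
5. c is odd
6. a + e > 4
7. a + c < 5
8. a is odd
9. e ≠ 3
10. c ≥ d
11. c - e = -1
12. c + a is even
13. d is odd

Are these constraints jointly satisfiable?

Satisfiable

Try a = 1, b = 3, c = 3, d = 1, e = 4.
Check constraint 3: d + e = 5; constraint 4: b + d = 4. The remaining constraints are straightforward to verify.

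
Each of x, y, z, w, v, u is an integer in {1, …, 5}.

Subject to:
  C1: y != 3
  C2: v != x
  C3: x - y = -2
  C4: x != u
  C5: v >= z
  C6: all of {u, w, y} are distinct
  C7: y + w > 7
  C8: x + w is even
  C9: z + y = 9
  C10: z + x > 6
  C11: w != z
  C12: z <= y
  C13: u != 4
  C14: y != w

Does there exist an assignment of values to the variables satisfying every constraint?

One satisfying assignment is x = 3, y = 5, z = 4, w = 3, v = 4, u = 1.
For the less obvious constraints — constraint 3: x - y = -2; constraint 7: y + w = 8; constraint 9: z + y = 9 — and the others hold by inspection.

Satisfiable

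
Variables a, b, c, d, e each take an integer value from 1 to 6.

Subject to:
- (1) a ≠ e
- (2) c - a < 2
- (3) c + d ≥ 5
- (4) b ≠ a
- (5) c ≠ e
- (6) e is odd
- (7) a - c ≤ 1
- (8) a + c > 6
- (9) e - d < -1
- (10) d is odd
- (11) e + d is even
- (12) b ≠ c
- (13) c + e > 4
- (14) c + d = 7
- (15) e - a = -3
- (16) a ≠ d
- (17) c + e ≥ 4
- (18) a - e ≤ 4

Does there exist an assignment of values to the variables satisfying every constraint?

Satisfiable

Take a = 4, b = 5, c = 4, d = 3, e = 1. Then constraint 2: c - a = 0; constraint 3: c + d = 7; constraint 7: a - c = 0, and every other listed constraint is also met.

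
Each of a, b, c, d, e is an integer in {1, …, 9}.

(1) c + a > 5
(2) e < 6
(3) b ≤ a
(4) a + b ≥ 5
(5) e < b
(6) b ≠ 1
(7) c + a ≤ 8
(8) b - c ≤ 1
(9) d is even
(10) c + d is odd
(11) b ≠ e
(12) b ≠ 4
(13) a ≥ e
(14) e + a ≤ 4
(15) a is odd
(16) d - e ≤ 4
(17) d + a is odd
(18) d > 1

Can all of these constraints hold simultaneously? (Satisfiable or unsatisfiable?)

Setting (a, b, c, d, e) = (3, 2, 3, 2, 1) satisfies everything: constraint 1: c + a = 6; constraint 4: a + b = 5, and the others follow.

Satisfiable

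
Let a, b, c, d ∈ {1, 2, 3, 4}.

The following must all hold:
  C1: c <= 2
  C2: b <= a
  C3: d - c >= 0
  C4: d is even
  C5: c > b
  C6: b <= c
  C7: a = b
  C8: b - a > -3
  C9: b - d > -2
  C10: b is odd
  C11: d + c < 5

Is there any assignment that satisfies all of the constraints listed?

Satisfiable

Setting (a, b, c, d) = (1, 1, 2, 2) satisfies everything: constraint 3: d - c = 0; constraint 8: b - a = 0, and the others follow.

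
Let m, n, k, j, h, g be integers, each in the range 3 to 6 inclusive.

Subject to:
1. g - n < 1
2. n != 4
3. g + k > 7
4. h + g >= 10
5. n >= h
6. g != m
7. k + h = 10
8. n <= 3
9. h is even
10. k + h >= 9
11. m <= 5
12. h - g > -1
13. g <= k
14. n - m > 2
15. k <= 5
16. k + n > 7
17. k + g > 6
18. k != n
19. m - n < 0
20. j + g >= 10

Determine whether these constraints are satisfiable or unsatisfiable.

Unsatisfiable

From constraints 5 and 8: h ≤ n ≤ 3. From constraints 13 and 15: g ≤ k ≤ 5. Hence h + g ≤ 8. But constraint 4 requires h + g ≥ 10, and 10 > 8. Contradiction.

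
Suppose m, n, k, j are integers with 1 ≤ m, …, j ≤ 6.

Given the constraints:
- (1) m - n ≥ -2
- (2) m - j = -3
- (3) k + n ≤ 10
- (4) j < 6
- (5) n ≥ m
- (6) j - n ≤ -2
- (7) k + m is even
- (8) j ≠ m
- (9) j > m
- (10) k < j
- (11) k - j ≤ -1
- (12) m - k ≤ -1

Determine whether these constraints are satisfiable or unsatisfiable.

Unsatisfiable

Constraints 1, 6, 11, and 12 give j − k ≥ 1, k − m ≥ 1, m − n ≥ -2, n − j ≥ 2.
Adding all 4 inequalities: the left sides telescope to 0, and the right sides sum to 1 + 1 + (-2) + 2 = 2. So 0 ≥ 2, which is false.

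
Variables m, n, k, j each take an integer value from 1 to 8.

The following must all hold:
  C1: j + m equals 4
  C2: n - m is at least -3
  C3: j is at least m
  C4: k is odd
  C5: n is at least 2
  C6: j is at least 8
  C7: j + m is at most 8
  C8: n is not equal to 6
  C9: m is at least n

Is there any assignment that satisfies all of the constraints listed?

Unsatisfiable

From constraint 6: j ≥ 8. From constraints 5 and 9: m ≥ n ≥ 2. Hence j + m ≥ 10. But constraint 7 requires j + m ≤ 8, and 8 < 10. Contradiction.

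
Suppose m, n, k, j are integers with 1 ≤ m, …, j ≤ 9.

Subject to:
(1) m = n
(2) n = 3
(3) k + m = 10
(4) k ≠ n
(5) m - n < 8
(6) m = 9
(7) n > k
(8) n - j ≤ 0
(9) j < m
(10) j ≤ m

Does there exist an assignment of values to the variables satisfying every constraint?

Constraint 6 fixes m = 9 and constraint 2 fixes n = 3, but constraint 1 requires m = n. Since 9 ≠ 3, contradiction.

Unsatisfiable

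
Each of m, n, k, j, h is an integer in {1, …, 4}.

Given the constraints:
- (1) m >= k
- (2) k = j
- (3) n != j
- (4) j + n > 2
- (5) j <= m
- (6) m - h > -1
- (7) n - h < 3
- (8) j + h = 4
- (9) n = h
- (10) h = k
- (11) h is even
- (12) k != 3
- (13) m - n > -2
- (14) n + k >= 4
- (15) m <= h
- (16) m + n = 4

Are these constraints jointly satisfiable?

From constraints 2, 9, and 10, n = h = k = j, so n = j. But constraint 3 says n ≠ j. Contradiction.

Unsatisfiable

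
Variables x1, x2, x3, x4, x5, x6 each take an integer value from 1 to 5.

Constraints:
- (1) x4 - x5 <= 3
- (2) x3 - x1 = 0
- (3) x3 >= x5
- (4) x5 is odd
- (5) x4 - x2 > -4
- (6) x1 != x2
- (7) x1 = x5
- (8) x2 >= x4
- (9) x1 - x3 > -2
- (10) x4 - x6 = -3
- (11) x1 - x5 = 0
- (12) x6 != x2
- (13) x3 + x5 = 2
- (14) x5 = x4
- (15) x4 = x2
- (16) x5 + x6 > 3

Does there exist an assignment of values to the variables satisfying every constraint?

Unsatisfiable

From constraints 7, 14, and 15, x1 = x5 = x4 = x2, so x1 = x2. But constraint 6 says x1 ≠ x2. Contradiction.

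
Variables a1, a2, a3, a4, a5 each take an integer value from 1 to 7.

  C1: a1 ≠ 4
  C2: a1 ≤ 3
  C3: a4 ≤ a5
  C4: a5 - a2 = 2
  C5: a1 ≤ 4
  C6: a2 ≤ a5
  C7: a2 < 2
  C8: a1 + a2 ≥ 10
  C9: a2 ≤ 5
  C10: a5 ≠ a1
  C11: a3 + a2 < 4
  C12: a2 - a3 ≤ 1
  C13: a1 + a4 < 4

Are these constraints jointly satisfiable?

Unsatisfiable

From constraint 5: a1 ≤ 4. From constraint 9: a2 ≤ 5. Hence a1 + a2 ≤ 9. But constraint 8 requires a1 + a2 ≥ 10, and 10 > 9. Contradiction.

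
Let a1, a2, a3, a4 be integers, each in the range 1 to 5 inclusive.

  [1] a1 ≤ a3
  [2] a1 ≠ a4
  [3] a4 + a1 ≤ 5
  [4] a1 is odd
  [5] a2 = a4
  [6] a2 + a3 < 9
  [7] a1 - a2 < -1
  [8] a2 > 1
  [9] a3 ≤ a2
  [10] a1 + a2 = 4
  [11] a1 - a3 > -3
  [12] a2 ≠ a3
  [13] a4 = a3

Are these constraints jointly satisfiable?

Unsatisfiable

From constraints 5 and 13, a2 = a4 = a3, so a2 = a3. But constraint 12 says a2 ≠ a3. Contradiction.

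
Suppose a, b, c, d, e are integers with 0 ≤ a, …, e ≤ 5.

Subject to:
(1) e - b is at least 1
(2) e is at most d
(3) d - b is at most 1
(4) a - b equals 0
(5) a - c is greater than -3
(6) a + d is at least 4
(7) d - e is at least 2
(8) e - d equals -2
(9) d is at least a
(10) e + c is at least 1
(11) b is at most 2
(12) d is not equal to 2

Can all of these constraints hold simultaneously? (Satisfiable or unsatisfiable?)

Unsatisfiable

Constraints 1, 3, and 7 give b − d ≥ -1, d − e ≥ 2, e − b ≥ 1.
Adding all 3 inequalities: the left sides telescope to 0, and the right sides sum to (-1) + 2 + 1 = 2. So 0 ≥ 2, which is false.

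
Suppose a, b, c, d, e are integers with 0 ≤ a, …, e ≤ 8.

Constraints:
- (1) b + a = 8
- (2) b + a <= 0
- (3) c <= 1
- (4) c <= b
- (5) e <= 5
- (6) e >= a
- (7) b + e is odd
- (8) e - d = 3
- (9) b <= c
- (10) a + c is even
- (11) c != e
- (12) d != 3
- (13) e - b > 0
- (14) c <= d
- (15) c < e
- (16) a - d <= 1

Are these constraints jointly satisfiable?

Unsatisfiable

From constraints 3 and 9: b ≤ c ≤ 1. From constraints 5 and 6: a ≤ e ≤ 5. Hence b + a ≤ 6. But constraint 1 requires b + a = 8, and 8 > 6. Contradiction.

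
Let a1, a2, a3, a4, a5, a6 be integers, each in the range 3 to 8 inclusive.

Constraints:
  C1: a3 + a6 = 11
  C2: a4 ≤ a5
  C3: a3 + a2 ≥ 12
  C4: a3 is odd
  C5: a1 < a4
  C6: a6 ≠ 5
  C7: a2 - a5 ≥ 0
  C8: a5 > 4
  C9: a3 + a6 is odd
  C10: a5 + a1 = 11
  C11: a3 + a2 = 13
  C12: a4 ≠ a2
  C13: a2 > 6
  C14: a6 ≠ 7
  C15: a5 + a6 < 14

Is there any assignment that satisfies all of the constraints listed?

Setting (a1, a2, a3, a4, a5, a6) = (4, 8, 5, 5, 7, 6) satisfies everything: constraint 1: a3 + a6 = 11; constraint 3: a3 + a2 = 13; constraint 7: a2 - a5 = 1, and the others follow.

Satisfiable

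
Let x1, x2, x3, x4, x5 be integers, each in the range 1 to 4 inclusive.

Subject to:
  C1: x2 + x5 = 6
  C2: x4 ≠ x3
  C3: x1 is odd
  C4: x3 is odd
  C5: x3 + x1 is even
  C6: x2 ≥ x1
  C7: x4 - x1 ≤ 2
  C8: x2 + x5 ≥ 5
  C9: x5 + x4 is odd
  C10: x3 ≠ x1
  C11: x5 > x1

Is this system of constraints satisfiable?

Satisfiable

Setting (x1, x2, x3, x4, x5) = (1, 3, 3, 2, 3) satisfies everything: constraint 1: x2 + x5 = 6; constraint 7: x4 - x1 = 1; constraint 8: x2 + x5 = 6, and the others follow.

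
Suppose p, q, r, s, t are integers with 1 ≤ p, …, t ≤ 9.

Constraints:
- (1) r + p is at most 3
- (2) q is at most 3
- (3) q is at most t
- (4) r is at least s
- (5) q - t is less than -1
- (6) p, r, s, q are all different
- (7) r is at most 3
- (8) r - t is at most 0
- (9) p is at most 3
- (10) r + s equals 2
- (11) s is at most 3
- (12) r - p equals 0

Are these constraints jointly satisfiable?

Unsatisfiable

Constraints 2, 7, 9, and 11 confine each of p, r, s, q to the 3 values {1, …, 3} (the domain already gives each ≥ 1).
Constraint 6 requires all 4 of them to be distinct, but only 3 values are available — impossible by the pigeonhole principle.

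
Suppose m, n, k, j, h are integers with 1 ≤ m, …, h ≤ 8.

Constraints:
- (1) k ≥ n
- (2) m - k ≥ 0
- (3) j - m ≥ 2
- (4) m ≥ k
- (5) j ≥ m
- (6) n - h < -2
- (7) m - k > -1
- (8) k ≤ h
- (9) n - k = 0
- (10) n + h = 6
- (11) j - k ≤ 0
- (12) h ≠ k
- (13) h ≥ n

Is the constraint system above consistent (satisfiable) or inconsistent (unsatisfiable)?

Unsatisfiable

Constraints 2, 3, and 11 give j − m ≥ 2, m − k ≥ 0, k − j ≥ 0.
Adding all 3 inequalities: the left sides telescope to 0, and the right sides sum to 2 + 0 + 0 = 2. So 0 ≥ 2, which is false.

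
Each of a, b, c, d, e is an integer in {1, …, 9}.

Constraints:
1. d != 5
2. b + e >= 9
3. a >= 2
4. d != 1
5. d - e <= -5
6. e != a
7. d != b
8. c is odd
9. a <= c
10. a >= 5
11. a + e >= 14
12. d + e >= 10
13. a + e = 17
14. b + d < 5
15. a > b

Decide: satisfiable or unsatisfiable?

Try a = 8, b = 1, c = 9, d = 3, e = 9.
Check constraint 2: b + e = 10; constraint 5: d - e = -6. The remaining constraints are straightforward to verify.

Satisfiable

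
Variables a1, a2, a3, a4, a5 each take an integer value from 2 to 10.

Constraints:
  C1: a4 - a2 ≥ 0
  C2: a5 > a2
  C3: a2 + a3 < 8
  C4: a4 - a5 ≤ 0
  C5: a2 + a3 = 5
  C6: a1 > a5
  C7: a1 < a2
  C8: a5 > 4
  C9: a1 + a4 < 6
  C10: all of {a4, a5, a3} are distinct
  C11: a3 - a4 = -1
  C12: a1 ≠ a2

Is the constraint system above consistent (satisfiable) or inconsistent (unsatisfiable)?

Unsatisfiable

Constraints 1, 4, 6, and 7 give a1 < a2, a2 ≤ a4, a4 ≤ a5, a5 < a1. Chaining: a1 < a2 ≤ a4 ≤ a5 < a1, which forces a1 < a1 — impossible.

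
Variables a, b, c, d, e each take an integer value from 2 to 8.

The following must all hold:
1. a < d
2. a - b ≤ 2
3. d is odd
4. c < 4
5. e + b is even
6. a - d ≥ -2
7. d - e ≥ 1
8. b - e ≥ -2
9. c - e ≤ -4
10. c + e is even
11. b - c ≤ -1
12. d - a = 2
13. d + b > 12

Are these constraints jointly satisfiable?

Unsatisfiable

Constraints 2, 6, 7, 9, and 11 give a − d ≥ -2, d − e ≥ 1, e − c ≥ 4, c − b ≥ 1, b − a ≥ -2.
Adding all 5 inequalities: the left sides telescope to 0, and the right sides sum to (-2) + 1 + 4 + 1 + (-2) = 2. So 0 ≥ 2, which is false.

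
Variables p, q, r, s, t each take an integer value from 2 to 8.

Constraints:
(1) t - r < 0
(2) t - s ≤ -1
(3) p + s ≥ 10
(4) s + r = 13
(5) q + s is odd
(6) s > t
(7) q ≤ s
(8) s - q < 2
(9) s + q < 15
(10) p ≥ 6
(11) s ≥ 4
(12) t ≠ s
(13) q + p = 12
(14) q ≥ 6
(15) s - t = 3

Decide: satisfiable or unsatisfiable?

Take p = 6, q = 6, r = 6, s = 7, t = 4. Then constraint 1: t - r = -2; constraint 2: t - s = -3, and every other listed constraint is also met.

Satisfiable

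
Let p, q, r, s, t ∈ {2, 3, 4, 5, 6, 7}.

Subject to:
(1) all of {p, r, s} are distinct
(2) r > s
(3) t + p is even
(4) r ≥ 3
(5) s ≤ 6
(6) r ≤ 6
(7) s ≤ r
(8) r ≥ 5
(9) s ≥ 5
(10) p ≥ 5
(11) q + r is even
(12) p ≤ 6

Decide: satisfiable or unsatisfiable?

Unsatisfiable

Constraints 5, 6, 8, 9, 10, and 12 confine each of p, r, s to the 2 values {5, 6}.
Constraint 1 requires all 3 of them to be distinct, but only 2 values are available — impossible by the pigeonhole principle.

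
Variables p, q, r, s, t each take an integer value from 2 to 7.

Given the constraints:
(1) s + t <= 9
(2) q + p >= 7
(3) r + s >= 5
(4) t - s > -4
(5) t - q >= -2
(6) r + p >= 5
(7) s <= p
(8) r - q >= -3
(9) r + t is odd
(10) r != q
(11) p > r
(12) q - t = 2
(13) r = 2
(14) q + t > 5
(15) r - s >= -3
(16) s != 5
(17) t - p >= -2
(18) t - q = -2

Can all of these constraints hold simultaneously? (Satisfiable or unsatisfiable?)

Try p = 5, q = 5, r = 2, s = 4, t = 3.
Check constraint 1: s + t = 7; constraint 2: q + p = 10; constraint 3: r + s = 6. The remaining constraints are straightforward to verify.

Satisfiable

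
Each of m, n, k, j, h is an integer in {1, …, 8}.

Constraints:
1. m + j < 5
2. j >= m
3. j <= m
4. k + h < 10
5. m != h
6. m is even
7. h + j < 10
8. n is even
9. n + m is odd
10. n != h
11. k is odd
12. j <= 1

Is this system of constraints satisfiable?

Constraint 8 makes n even and constraint 6 makes m even, so n + m must be even. Constraint 9 says n + m is odd — contradiction.

Unsatisfiable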